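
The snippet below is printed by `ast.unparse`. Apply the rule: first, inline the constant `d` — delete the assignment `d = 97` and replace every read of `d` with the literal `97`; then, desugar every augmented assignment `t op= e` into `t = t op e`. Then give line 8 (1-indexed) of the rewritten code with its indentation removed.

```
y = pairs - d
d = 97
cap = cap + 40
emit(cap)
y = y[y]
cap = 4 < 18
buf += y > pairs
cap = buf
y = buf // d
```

y = buf // 97

Transformed code:
y = pairs - 97
cap = cap + 40
emit(cap)
y = y[y]
cap = 4 < 18
buf = buf + (y > pairs)
cap = buf
y = buf // 97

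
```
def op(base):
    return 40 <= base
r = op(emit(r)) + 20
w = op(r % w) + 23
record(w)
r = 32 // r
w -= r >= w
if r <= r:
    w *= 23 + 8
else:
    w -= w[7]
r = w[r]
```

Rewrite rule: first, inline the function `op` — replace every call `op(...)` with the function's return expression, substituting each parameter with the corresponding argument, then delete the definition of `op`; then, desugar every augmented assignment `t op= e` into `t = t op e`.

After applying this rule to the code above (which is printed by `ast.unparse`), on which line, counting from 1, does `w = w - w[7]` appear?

Transformed code:
r = (40 <= emit(r)) + 20
w = (40 <= r % w) + 23
record(w)
r = 32 // r
w = w - (r >= w)
if r <= r:
    w = w * (23 + 8)
else:
    w = w - w[7]
r = w[r]

9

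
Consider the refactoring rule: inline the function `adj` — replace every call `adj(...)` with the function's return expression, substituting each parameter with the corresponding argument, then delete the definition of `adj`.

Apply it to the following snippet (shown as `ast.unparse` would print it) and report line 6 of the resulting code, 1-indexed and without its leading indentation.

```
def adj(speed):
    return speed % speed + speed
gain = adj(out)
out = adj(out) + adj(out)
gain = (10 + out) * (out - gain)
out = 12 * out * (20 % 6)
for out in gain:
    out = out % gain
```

out = out % gain

Transformed code:
gain = out % out + out
out = out % out + out + (out % out + out)
gain = (10 + out) * (out - gain)
out = 12 * out * (20 % 6)
for out in gain:
    out = out % gain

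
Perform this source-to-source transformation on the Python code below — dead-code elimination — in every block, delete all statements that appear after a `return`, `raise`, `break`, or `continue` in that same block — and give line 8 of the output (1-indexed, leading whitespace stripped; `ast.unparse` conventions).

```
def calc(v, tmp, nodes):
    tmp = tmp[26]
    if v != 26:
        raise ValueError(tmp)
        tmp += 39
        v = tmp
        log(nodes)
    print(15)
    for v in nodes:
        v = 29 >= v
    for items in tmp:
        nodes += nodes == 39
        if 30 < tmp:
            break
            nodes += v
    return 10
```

Transformed code:
def calc(v, tmp, nodes):
    tmp = tmp[26]
    if v != 26:
        raise ValueError(tmp)
    print(15)
    for v in nodes:
        v = 29 >= v
    for items in tmp:
        nodes += nodes == 39
        if 30 < tmp:
            break
    return 10

for items in tmp:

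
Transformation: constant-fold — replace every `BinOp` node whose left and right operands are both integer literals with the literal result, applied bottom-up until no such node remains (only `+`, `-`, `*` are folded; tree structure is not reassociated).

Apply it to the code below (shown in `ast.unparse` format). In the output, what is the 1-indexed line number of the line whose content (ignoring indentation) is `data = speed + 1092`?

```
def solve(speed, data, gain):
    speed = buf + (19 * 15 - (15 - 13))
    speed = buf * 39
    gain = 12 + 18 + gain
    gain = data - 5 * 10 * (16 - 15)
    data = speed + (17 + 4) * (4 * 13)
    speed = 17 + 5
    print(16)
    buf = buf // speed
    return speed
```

6

Transformed code:
def solve(speed, data, gain):
    speed = buf + 283
    speed = buf * 39
    gain = 30 + gain
    gain = data - 50
    data = speed + 1092
    speed = 22
    print(16)
    buf = buf // speed
    return speed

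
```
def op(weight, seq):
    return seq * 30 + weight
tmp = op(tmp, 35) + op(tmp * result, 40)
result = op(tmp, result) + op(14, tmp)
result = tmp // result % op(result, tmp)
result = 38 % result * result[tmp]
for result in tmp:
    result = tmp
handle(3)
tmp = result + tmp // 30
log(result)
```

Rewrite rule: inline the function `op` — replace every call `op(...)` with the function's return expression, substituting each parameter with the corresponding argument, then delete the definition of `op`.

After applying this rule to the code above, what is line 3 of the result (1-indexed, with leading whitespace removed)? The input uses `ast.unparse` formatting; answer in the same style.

Transformed code:
tmp = 35 * 30 + tmp + (40 * 30 + tmp * result)
result = result * 30 + tmp + (tmp * 30 + 14)
result = tmp // result % (tmp * 30 + result)
result = 38 % result * result[tmp]
for result in tmp:
    result = tmp
handle(3)
tmp = result + tmp // 30
log(result)

result = tmp // result % (tmp * 30 + result)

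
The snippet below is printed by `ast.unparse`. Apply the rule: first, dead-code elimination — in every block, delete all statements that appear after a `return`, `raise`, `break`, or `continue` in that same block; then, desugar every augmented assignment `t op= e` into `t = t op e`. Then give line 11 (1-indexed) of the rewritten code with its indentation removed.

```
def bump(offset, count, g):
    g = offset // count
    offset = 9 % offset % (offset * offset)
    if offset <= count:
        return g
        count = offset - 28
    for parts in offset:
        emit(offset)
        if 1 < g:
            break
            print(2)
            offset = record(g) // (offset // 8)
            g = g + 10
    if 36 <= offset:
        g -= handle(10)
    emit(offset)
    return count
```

g = g - handle(10)

Transformed code:
def bump(offset, count, g):
    g = offset // count
    offset = 9 % offset % (offset * offset)
    if offset <= count:
        return g
    for parts in offset:
        emit(offset)
        if 1 < g:
            break
    if 36 <= offset:
        g = g - handle(10)
    emit(offset)
    return count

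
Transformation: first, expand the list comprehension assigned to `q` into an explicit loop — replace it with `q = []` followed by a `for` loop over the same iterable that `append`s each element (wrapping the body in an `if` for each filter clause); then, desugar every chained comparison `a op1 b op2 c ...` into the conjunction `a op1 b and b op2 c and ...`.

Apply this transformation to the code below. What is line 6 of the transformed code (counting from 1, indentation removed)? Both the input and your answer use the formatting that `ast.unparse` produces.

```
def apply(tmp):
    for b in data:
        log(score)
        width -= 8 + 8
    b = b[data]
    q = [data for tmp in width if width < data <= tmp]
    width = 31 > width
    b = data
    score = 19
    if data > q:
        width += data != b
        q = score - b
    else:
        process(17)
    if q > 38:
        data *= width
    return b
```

Transformed code:
def apply(tmp):
    for b in data:
        log(score)
        width -= 8 + 8
    b = b[data]
    q = []
    for tmp in width:
        if width < data and data <= tmp:
            q.append(data)
    width = 31 > width
    b = data
    score = 19
    if data > q:
        width += data != b
        q = score - b
    else:
        process(17)
    if q > 38:
        data *= width
    return b

q = []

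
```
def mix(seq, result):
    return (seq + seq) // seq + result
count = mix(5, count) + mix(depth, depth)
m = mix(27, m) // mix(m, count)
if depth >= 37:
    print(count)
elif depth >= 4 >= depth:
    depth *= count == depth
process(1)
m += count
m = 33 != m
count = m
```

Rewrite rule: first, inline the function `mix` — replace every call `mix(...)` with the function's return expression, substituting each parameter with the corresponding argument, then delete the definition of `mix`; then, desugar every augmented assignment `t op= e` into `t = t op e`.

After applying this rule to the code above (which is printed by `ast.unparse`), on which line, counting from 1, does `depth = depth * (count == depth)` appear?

6

Transformed code:
count = (5 + 5) // 5 + count + ((depth + depth) // depth + depth)
m = ((27 + 27) // 27 + m) // ((m + m) // m + count)
if depth >= 37:
    print(count)
elif depth >= 4 >= depth:
    depth = depth * (count == depth)
process(1)
m = m + count
m = 33 != m
count = m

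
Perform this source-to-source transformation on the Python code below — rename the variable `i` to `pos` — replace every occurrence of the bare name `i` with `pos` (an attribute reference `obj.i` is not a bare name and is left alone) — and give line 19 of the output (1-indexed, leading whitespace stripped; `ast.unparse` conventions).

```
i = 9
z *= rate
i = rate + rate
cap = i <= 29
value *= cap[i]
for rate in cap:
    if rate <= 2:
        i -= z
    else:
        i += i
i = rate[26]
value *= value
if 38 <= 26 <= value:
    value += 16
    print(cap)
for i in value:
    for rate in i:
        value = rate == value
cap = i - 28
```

Transformed code:
pos = 9
z *= rate
pos = rate + rate
cap = pos <= 29
value *= cap[pos]
for rate in cap:
    if rate <= 2:
        pos -= z
    else:
        pos += pos
pos = rate[26]
value *= value
if 38 <= 26 <= value:
    value += 16
    print(cap)
for pos in value:
    for rate in pos:
        value = rate == value
cap = pos - 28

cap = pos - 28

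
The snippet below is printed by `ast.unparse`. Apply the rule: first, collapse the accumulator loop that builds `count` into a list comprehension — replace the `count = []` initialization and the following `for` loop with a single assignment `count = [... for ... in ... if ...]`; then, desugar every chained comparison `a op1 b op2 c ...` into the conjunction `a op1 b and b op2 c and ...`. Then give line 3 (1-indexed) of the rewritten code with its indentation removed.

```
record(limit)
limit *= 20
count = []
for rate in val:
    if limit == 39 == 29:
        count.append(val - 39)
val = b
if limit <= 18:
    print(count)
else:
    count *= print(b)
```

count = [val - 39 for rate in val if limit == 39 and 39 == 29]

Transformed code:
record(limit)
limit *= 20
count = [val - 39 for rate in val if limit == 39 and 39 == 29]
val = b
if limit <= 18:
    print(count)
else:
    count *= print(b)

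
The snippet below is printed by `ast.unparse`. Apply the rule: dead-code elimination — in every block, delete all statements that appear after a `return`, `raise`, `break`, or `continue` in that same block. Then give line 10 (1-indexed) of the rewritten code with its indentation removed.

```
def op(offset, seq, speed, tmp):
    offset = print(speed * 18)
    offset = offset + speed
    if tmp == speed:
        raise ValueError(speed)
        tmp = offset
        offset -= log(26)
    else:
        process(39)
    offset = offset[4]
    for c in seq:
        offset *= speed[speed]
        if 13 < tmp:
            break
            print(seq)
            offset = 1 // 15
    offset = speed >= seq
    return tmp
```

offset *= speed[speed]

Transformed code:
def op(offset, seq, speed, tmp):
    offset = print(speed * 18)
    offset = offset + speed
    if tmp == speed:
        raise ValueError(speed)
    else:
        process(39)
    offset = offset[4]
    for c in seq:
        offset *= speed[speed]
        if 13 < tmp:
            break
    offset = speed >= seq
    return tmp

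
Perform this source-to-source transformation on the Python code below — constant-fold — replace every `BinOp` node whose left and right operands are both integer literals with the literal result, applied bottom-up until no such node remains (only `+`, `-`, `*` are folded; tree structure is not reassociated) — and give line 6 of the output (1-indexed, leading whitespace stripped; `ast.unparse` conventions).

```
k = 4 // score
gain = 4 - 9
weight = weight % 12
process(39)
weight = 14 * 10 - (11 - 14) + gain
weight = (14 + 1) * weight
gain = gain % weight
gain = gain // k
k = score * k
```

weight = 15 * weight

Transformed code:
k = 4 // score
gain = -5
weight = weight % 12
process(39)
weight = 143 + gain
weight = 15 * weight
gain = gain % weight
gain = gain // k
k = score * k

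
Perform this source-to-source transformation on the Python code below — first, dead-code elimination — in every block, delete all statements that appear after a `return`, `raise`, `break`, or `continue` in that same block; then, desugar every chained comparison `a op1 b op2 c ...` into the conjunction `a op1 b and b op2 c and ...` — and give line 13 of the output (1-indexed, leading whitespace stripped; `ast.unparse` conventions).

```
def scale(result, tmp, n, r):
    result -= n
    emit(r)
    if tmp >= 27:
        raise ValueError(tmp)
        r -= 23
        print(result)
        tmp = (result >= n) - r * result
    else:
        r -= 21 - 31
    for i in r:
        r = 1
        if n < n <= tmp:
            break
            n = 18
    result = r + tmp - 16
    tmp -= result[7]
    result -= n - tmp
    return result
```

Transformed code:
def scale(result, tmp, n, r):
    result -= n
    emit(r)
    if tmp >= 27:
        raise ValueError(tmp)
    else:
        r -= 21 - 31
    for i in r:
        r = 1
        if n < n and n <= tmp:
            break
    result = r + tmp - 16
    tmp -= result[7]
    result -= n - tmp
    return result

tmp -= result[7]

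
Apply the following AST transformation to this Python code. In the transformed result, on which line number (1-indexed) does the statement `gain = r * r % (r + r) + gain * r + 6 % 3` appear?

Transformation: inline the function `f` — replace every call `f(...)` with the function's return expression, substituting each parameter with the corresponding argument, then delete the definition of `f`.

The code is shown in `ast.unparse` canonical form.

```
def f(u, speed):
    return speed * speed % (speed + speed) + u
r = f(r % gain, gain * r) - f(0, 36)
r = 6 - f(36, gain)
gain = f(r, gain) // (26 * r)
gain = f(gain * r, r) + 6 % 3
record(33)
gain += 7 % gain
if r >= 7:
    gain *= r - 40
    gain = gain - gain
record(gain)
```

Transformed code:
r = gain * r * (gain * r) % (gain * r + gain * r) + r % gain - (36 * 36 % (36 + 36) + 0)
r = 6 - (gain * gain % (gain + gain) + 36)
gain = (gain * gain % (gain + gain) + r) // (26 * r)
gain = r * r % (r + r) + gain * r + 6 % 3
record(33)
gain += 7 % gain
if r >= 7:
    gain *= r - 40
    gain = gain - gain
record(gain)

4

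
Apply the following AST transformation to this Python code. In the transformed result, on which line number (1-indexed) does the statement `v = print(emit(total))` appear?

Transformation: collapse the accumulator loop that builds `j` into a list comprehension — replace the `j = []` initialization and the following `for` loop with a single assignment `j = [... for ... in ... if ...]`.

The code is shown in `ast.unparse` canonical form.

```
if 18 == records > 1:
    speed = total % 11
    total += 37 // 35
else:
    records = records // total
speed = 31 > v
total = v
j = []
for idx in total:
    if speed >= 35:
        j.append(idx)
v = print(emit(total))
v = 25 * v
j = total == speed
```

Transformed code:
if 18 == records > 1:
    speed = total % 11
    total += 37 // 35
else:
    records = records // total
speed = 31 > v
total = v
j = [idx for idx in total if speed >= 35]
v = print(emit(total))
v = 25 * v
j = total == speed

9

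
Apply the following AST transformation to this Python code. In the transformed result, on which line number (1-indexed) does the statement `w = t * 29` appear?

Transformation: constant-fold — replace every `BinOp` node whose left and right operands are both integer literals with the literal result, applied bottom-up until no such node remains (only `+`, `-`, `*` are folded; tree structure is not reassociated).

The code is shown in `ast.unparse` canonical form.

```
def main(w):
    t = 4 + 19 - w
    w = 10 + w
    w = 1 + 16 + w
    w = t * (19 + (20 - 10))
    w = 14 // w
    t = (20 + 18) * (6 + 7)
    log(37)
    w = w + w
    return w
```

5

Transformed code:
def main(w):
    t = 23 - w
    w = 10 + w
    w = 17 + w
    w = t * 29
    w = 14 // w
    t = 494
    log(37)
    w = w + w
    return w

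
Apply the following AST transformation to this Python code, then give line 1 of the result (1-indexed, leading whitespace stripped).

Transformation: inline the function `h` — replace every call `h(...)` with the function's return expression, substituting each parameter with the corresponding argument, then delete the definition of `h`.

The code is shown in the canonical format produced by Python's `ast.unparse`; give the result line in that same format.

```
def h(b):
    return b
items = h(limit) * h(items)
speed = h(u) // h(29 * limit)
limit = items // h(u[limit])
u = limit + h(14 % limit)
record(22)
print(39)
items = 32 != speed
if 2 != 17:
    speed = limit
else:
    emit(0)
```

Transformed code:
items = limit * items
speed = u // (29 * limit)
limit = items // u[limit]
u = limit + 14 % limit
record(22)
print(39)
items = 32 != speed
if 2 != 17:
    speed = limit
else:
    emit(0)

items = limit * items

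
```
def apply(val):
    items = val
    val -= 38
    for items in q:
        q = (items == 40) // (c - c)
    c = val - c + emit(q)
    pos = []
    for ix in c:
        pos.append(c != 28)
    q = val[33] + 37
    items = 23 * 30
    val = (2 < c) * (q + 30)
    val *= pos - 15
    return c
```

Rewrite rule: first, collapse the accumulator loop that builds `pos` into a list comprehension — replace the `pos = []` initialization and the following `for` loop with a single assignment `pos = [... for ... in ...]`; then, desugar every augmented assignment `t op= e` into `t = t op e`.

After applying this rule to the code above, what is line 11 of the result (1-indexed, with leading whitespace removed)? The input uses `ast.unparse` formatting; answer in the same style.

Transformed code:
def apply(val):
    items = val
    val = val - 38
    for items in q:
        q = (items == 40) // (c - c)
    c = val - c + emit(q)
    pos = [c != 28 for ix in c]
    q = val[33] + 37
    items = 23 * 30
    val = (2 < c) * (q + 30)
    val = val * (pos - 15)
    return c

val = val * (pos - 15)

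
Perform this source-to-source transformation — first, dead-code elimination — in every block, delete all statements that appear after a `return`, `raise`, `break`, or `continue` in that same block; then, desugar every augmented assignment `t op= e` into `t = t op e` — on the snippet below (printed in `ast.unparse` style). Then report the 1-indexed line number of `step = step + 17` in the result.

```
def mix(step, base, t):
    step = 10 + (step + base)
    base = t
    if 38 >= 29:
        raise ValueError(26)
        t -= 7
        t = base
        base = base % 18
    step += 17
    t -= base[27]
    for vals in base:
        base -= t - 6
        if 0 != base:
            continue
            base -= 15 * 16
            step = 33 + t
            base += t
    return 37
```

6

Transformed code:
def mix(step, base, t):
    step = 10 + (step + base)
    base = t
    if 38 >= 29:
        raise ValueError(26)
    step = step + 17
    t = t - base[27]
    for vals in base:
        base = base - (t - 6)
        if 0 != base:
            continue
    return 37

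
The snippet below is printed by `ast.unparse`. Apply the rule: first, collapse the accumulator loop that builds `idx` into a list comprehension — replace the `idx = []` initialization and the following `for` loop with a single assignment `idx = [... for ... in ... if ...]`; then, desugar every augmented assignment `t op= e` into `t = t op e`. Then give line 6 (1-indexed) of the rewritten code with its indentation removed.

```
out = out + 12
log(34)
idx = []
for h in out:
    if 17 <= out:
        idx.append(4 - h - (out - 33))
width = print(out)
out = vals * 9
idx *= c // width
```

idx = idx * (c // width)

Transformed code:
out = out + 12
log(34)
idx = [4 - h - (out - 33) for h in out if 17 <= out]
width = print(out)
out = vals * 9
idx = idx * (c // width)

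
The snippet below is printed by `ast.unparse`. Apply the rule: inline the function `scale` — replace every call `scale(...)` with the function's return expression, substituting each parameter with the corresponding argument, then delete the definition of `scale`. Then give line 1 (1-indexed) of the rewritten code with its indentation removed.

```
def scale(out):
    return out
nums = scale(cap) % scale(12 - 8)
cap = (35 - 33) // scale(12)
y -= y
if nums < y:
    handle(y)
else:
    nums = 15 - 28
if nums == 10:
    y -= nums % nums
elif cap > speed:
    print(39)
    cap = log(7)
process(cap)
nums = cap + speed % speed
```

nums = cap % (12 - 8)

Transformed code:
nums = cap % (12 - 8)
cap = (35 - 33) // 12
y -= y
if nums < y:
    handle(y)
else:
    nums = 15 - 28
if nums == 10:
    y -= nums % nums
elif cap > speed:
    print(39)
    cap = log(7)
process(cap)
nums = cap + speed % speed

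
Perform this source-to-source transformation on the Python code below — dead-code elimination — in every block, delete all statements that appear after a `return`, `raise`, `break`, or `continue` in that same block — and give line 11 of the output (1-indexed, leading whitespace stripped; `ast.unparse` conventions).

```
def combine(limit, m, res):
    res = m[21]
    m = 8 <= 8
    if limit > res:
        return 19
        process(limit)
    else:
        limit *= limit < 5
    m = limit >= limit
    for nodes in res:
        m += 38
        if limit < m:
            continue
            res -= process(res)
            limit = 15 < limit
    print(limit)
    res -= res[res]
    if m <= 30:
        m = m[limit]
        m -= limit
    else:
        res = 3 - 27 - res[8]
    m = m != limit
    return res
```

Transformed code:
def combine(limit, m, res):
    res = m[21]
    m = 8 <= 8
    if limit > res:
        return 19
    else:
        limit *= limit < 5
    m = limit >= limit
    for nodes in res:
        m += 38
        if limit < m:
            continue
    print(limit)
    res -= res[res]
    if m <= 30:
        m = m[limit]
        m -= limit
    else:
        res = 3 - 27 - res[8]
    m = m != limit
    return res

if limit < m:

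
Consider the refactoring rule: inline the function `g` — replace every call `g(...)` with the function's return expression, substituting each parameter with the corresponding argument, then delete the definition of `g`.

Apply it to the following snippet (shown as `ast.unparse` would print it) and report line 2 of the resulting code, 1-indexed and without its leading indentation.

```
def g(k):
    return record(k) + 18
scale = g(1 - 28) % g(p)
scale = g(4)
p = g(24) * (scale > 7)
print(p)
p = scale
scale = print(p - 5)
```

scale = record(4) + 18

Transformed code:
scale = (record(1 - 28) + 18) % (record(p) + 18)
scale = record(4) + 18
p = (record(24) + 18) * (scale > 7)
print(p)
p = scale
scale = print(p - 5)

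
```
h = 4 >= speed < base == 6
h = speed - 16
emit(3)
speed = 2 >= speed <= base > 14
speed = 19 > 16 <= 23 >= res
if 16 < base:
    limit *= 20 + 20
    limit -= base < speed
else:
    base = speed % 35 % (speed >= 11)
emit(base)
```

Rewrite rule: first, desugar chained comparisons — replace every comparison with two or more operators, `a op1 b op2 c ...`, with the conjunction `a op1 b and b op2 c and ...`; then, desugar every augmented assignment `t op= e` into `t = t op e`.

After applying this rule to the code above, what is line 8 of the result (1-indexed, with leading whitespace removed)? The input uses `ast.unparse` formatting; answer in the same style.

Transformed code:
h = 4 >= speed and speed < base and (base == 6)
h = speed - 16
emit(3)
speed = 2 >= speed and speed <= base and (base > 14)
speed = 19 > 16 and 16 <= 23 and (23 >= res)
if 16 < base:
    limit = limit * (20 + 20)
    limit = limit - (base < speed)
else:
    base = speed % 35 % (speed >= 11)
emit(base)

limit = limit - (base < speed)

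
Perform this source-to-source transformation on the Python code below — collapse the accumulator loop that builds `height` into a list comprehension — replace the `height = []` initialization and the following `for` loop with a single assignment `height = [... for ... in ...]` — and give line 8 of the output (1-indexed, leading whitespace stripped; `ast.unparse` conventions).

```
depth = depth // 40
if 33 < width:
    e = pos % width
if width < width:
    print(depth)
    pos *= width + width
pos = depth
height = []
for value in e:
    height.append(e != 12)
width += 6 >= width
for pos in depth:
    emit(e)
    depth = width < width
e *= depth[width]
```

height = [e != 12 for value in e]

Transformed code:
depth = depth // 40
if 33 < width:
    e = pos % width
if width < width:
    print(depth)
    pos *= width + width
pos = depth
height = [e != 12 for value in e]
width += 6 >= width
for pos in depth:
    emit(e)
    depth = width < width
e *= depth[width]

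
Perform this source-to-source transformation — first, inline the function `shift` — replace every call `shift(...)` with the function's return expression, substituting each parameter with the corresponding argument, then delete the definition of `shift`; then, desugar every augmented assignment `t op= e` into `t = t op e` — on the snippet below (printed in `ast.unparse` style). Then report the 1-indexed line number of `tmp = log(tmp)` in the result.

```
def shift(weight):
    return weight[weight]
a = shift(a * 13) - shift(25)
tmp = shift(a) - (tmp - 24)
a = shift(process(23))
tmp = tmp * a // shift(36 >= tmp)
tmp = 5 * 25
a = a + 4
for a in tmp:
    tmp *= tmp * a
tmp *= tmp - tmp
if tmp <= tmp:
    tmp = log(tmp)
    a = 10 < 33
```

11

Transformed code:
a = (a * 13)[a * 13] - 25[25]
tmp = a[a] - (tmp - 24)
a = process(23)[process(23)]
tmp = tmp * a // (36 >= tmp)[36 >= tmp]
tmp = 5 * 25
a = a + 4
for a in tmp:
    tmp = tmp * (tmp * a)
tmp = tmp * (tmp - tmp)
if tmp <= tmp:
    tmp = log(tmp)
    a = 10 < 33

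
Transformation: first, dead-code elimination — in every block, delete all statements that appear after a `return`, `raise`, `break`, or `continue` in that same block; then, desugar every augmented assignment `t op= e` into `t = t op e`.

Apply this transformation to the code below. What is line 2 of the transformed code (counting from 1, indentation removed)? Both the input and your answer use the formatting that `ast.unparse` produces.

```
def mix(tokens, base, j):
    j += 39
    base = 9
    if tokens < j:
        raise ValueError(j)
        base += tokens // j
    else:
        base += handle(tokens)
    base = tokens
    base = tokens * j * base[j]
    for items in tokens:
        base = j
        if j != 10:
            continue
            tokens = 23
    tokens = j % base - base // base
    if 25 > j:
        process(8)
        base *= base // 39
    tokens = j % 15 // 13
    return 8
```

Transformed code:
def mix(tokens, base, j):
    j = j + 39
    base = 9
    if tokens < j:
        raise ValueError(j)
    else:
        base = base + handle(tokens)
    base = tokens
    base = tokens * j * base[j]
    for items in tokens:
        base = j
        if j != 10:
            continue
    tokens = j % base - base // base
    if 25 > j:
        process(8)
        base = base * (base // 39)
    tokens = j % 15 // 13
    return 8

j = j + 39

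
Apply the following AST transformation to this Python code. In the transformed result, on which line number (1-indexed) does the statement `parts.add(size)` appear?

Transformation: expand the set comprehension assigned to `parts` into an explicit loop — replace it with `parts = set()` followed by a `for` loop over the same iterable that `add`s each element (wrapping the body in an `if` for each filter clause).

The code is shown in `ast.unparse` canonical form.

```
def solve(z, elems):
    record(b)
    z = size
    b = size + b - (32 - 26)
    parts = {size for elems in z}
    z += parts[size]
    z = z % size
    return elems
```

Transformed code:
def solve(z, elems):
    record(b)
    z = size
    b = size + b - (32 - 26)
    parts = set()
    for elems in z:
        parts.add(size)
    z += parts[size]
    z = z % size
    return elems

7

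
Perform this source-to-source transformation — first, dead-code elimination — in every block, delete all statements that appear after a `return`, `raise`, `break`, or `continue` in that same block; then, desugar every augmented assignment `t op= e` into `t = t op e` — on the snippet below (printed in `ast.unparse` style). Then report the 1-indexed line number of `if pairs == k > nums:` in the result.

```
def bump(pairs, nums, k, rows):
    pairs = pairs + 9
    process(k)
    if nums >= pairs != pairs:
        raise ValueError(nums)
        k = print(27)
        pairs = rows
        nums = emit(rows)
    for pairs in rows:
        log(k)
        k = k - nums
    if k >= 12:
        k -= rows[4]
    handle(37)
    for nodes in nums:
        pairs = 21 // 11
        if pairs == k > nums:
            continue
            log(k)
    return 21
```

14

Transformed code:
def bump(pairs, nums, k, rows):
    pairs = pairs + 9
    process(k)
    if nums >= pairs != pairs:
        raise ValueError(nums)
    for pairs in rows:
        log(k)
        k = k - nums
    if k >= 12:
        k = k - rows[4]
    handle(37)
    for nodes in nums:
        pairs = 21 // 11
        if pairs == k > nums:
            continue
    return 21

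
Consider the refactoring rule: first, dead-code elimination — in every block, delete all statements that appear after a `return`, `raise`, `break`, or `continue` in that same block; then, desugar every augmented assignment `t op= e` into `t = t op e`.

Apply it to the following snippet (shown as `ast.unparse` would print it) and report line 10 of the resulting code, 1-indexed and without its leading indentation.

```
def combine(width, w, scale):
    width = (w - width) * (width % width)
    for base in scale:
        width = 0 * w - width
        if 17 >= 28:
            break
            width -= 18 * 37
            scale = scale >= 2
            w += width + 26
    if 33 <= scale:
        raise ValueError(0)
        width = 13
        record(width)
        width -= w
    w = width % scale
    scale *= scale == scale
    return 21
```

scale = scale * (scale == scale)

Transformed code:
def combine(width, w, scale):
    width = (w - width) * (width % width)
    for base in scale:
        width = 0 * w - width
        if 17 >= 28:
            break
    if 33 <= scale:
        raise ValueError(0)
    w = width % scale
    scale = scale * (scale == scale)
    return 21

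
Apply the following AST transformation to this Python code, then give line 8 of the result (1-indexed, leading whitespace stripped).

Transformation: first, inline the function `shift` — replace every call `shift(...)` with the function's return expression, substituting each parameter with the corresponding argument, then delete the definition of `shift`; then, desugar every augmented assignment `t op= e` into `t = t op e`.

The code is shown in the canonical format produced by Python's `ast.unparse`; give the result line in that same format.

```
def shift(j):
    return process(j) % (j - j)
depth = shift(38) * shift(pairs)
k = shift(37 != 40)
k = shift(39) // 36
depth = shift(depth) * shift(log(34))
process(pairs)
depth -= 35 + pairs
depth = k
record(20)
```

record(20)

Transformed code:
depth = process(38) % (38 - 38) * (process(pairs) % (pairs - pairs))
k = process(37 != 40) % ((37 != 40) - (37 != 40))
k = process(39) % (39 - 39) // 36
depth = process(depth) % (depth - depth) * (process(log(34)) % (log(34) - log(34)))
process(pairs)
depth = depth - (35 + pairs)
depth = k
record(20)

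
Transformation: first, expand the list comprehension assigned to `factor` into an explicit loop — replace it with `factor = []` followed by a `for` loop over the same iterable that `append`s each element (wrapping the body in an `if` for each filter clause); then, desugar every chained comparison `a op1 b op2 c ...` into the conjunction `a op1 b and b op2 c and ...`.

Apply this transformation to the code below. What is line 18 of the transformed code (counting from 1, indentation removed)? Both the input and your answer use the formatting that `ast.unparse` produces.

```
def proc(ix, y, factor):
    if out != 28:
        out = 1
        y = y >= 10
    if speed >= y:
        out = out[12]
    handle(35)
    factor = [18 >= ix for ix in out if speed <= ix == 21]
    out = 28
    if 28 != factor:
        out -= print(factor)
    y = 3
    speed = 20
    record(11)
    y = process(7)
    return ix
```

y = process(7)

Transformed code:
def proc(ix, y, factor):
    if out != 28:
        out = 1
        y = y >= 10
    if speed >= y:
        out = out[12]
    handle(35)
    factor = []
    for ix in out:
        if speed <= ix and ix == 21:
            factor.append(18 >= ix)
    out = 28
    if 28 != factor:
        out -= print(factor)
    y = 3
    speed = 20
    record(11)
    y = process(7)
    return ix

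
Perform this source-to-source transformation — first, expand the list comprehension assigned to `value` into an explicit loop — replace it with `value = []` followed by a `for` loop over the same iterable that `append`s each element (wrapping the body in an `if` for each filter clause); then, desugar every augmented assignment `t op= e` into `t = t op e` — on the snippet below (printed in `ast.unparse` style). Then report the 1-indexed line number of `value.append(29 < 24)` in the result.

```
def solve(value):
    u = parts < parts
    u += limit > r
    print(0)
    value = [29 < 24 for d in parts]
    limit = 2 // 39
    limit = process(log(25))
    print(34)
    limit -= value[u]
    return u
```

Transformed code:
def solve(value):
    u = parts < parts
    u = u + (limit > r)
    print(0)
    value = []
    for d in parts:
        value.append(29 < 24)
    limit = 2 // 39
    limit = process(log(25))
    print(34)
    limit = limit - value[u]
    return u

7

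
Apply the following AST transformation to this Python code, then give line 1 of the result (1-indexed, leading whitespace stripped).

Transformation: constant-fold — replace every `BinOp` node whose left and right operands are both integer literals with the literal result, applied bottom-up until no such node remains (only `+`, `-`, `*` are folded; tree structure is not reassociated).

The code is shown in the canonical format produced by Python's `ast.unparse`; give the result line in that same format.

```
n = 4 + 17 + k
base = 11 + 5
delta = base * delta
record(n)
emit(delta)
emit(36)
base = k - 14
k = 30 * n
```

n = 21 + k

Transformed code:
n = 21 + k
base = 16
delta = base * delta
record(n)
emit(delta)
emit(36)
base = k - 14
k = 30 * n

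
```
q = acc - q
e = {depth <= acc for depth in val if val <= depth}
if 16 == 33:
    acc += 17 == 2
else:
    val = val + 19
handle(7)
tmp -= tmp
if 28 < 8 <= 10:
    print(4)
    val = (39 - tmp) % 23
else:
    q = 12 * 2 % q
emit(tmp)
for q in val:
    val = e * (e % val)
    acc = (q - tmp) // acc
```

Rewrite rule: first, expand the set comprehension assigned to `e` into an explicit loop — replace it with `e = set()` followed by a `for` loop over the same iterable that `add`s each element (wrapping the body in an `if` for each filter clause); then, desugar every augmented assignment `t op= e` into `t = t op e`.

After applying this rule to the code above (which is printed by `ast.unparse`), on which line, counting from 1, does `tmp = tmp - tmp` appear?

11

Transformed code:
q = acc - q
e = set()
for depth in val:
    if val <= depth:
        e.add(depth <= acc)
if 16 == 33:
    acc = acc + (17 == 2)
else:
    val = val + 19
handle(7)
tmp = tmp - tmp
if 28 < 8 <= 10:
    print(4)
    val = (39 - tmp) % 23
else:
    q = 12 * 2 % q
emit(tmp)
for q in val:
    val = e * (e % val)
    acc = (q - tmp) // acc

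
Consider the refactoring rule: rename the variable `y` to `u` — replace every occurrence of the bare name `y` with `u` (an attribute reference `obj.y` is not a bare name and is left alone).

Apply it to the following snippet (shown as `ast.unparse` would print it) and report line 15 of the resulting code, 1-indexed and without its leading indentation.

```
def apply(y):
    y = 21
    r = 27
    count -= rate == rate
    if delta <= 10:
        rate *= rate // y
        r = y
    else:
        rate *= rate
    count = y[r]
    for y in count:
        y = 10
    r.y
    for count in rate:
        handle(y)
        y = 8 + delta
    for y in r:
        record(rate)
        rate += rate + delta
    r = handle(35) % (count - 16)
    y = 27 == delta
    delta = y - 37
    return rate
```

handle(u)

Transformed code:
def apply(u):
    u = 21
    r = 27
    count -= rate == rate
    if delta <= 10:
        rate *= rate // u
        r = u
    else:
        rate *= rate
    count = u[r]
    for u in count:
        u = 10
    r.y
    for count in rate:
        handle(u)
        u = 8 + delta
    for u in r:
        record(rate)
        rate += rate + delta
    r = handle(35) % (count - 16)
    u = 27 == delta
    delta = u - 37
    return rate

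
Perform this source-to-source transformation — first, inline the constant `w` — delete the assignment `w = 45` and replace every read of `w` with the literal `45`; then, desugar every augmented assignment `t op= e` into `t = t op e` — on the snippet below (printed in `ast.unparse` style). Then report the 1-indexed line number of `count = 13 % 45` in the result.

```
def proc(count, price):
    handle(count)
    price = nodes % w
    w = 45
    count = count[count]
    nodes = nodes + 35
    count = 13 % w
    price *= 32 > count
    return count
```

6

Transformed code:
def proc(count, price):
    handle(count)
    price = nodes % 45
    count = count[count]
    nodes = nodes + 35
    count = 13 % 45
    price = price * (32 > count)
    return count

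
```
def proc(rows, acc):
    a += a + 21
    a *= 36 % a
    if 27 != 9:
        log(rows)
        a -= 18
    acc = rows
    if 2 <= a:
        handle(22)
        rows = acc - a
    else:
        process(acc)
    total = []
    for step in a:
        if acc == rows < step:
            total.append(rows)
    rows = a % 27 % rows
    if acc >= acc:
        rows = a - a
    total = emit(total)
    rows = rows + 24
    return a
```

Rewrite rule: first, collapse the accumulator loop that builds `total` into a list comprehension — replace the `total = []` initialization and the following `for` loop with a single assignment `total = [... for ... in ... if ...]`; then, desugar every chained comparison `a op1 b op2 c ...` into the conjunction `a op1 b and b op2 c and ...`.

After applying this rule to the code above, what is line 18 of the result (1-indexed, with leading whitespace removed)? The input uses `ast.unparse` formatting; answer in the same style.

rows = rows + 24

Transformed code:
def proc(rows, acc):
    a += a + 21
    a *= 36 % a
    if 27 != 9:
        log(rows)
        a -= 18
    acc = rows
    if 2 <= a:
        handle(22)
        rows = acc - a
    else:
        process(acc)
    total = [rows for step in a if acc == rows and rows < step]
    rows = a % 27 % rows
    if acc >= acc:
        rows = a - a
    total = emit(total)
    rows = rows + 24
    return a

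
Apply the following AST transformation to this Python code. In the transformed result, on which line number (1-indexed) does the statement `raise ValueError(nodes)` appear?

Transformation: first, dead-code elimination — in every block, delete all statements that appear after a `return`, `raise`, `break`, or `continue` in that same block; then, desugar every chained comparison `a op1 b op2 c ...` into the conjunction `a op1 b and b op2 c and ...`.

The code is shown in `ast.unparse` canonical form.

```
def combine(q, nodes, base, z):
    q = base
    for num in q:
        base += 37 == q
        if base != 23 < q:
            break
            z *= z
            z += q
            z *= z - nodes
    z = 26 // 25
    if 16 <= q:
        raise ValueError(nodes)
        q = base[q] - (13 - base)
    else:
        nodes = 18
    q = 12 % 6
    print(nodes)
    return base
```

Transformed code:
def combine(q, nodes, base, z):
    q = base
    for num in q:
        base += 37 == q
        if base != 23 and 23 < q:
            break
    z = 26 // 25
    if 16 <= q:
        raise ValueError(nodes)
    else:
        nodes = 18
    q = 12 % 6
    print(nodes)
    return base

9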